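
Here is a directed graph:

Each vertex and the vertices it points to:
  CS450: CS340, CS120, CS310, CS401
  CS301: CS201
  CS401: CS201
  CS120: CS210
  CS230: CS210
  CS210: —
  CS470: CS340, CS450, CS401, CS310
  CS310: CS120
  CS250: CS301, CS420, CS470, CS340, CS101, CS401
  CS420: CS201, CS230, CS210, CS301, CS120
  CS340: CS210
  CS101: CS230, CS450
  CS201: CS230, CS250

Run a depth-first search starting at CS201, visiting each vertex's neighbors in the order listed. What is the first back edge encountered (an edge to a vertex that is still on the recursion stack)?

DFS from CS201 (visiting each vertex's neighbors in the order listed); mark gray on enter, black on exit:
CS201 gray
  CS230 gray
    CS210 gray
    CS210 black
  CS230 black
  CS250 gray
    CS301 gray
      CS301→CS201: CS201 is gray → back edge
First back edge: CS301 → CS201.

CS301→CS201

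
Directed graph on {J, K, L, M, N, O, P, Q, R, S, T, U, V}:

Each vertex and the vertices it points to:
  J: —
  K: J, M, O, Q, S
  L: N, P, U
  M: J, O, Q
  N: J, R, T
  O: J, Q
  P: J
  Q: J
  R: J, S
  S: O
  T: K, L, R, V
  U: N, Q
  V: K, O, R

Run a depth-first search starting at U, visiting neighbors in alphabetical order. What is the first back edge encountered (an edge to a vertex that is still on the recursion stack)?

DFS from U (visiting neighbors in alphabetical order); mark gray on enter, black on exit:
U gray
  N gray
    J gray
    J black
    R gray
      R→J: J black — skip
      S gray
        O gray
          O→J: J black — skip
          Q gray
            Q→J: J black — skip
          Q black
        O black
      S black
    R black
    T gray
      K gray
        K→J: J black — skip
        M gray
          M→J: J black — skip
          M→O: O black — skip
          M→Q: Q black — skip
        M black
        K→O: O black — skip
        K→Q: Q black — skip
        K→S: S black — skip
      K black
      L gray
        L→N: N is gray → back edge
First back edge: L → N.

L→N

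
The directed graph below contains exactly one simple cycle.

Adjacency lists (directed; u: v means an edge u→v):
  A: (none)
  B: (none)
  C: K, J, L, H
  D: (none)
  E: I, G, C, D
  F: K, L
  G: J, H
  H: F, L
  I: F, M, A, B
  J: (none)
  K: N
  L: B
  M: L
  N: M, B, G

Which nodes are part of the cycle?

F, G, H, K, N

DFS with gray/black marking from K:
K gray
  N gray
    M gray
      L gray
        B gray
        B black
      L black
    M black
    N→B: B black — skip
    G gray
      J gray
      J black
      H gray
        F gray
          F→K: K is gray → back edge
Back edge closes the cycle K → N → G → H → F → K; its vertices are {F, G, H, K, N}.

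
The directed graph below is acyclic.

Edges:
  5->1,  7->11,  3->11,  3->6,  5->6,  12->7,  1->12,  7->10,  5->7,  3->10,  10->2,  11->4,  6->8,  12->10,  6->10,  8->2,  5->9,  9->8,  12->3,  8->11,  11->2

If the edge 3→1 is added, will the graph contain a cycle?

Adding 3→1 creates a cycle iff 1 can already reach 3.
Path from 1: 1 → 12 → 3.
So 1 → … → 3 → 1 is a cycle.

Yes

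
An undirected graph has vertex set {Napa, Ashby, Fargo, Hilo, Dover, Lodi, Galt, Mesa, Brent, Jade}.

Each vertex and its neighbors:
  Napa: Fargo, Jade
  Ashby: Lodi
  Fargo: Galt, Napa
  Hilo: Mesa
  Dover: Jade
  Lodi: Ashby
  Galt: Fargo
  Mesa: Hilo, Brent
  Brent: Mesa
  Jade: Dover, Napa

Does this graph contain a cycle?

No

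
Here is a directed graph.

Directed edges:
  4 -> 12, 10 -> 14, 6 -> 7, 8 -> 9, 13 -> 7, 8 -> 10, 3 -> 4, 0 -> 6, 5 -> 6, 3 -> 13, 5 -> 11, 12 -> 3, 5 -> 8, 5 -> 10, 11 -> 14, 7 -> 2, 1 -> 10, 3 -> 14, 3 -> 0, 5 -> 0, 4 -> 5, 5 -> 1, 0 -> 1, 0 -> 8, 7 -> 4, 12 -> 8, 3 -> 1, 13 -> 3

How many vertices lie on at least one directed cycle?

A vertex is on a directed cycle iff it belongs to a strongly connected component of size ≥ 2 (or has a self-loop).
The vertices on cycles are {0, 3, 4, 5, 6, 7, 12, 13} — 8 in total.

8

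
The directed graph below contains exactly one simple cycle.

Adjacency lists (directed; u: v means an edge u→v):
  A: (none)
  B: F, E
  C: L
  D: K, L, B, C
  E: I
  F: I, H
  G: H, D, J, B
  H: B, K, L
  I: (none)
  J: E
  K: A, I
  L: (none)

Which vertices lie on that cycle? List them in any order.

B, F, H

DFS with gray/black marking from H:
H gray
  B gray
    F gray
      I gray
      I black
      F→H: H is gray → back edge
Back edge closes the cycle H → B → F → H; its vertices are {B, F, H}.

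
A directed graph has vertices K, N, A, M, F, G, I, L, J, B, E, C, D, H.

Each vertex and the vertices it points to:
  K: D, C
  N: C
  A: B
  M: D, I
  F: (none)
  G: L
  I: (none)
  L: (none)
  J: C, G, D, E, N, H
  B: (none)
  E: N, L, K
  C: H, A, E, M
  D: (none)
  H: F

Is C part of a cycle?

Yes

C is on a cycle iff C can reach itself via ≥1 edge.
C → E → N → C — yes.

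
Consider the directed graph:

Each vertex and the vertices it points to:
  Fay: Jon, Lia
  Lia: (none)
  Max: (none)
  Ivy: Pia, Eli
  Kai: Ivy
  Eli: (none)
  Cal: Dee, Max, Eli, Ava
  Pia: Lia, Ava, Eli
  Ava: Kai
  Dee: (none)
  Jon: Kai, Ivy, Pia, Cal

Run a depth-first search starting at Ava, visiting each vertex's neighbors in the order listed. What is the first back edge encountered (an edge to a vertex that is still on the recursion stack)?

DFS from Ava (visiting each vertex's neighbors in the order listed); mark gray on enter, black on exit:
Ava gray
  Kai gray
    Ivy gray
      Pia gray
        Lia gray
        Lia black
        Pia→Ava: Ava is gray → back edge
First back edge: Pia → Ava.

Pia->Ava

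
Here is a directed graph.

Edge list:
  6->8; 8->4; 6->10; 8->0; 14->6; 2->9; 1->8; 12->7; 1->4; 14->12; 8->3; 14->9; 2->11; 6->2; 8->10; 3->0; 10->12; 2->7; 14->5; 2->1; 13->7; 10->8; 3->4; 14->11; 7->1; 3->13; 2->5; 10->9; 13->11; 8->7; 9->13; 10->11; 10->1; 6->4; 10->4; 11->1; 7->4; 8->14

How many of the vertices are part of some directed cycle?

12

A vertex is on a directed cycle iff it belongs to a strongly connected component of size ≥ 2 (or has a self-loop).
The vertices on cycles are {1, 2, 3, 6, 7, 8, 9, 10, 11, 12, 13, 14} — 12 in total.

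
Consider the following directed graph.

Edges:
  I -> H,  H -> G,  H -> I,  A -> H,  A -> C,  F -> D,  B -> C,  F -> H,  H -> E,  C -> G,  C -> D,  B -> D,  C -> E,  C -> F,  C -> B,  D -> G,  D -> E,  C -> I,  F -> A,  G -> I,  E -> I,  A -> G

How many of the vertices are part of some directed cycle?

A vertex is on a directed cycle iff it belongs to a strongly connected component of size ≥ 2 (or has a self-loop).
The vertices on cycles are {A, B, C, E, F, G, H, I} — 8 in total.

8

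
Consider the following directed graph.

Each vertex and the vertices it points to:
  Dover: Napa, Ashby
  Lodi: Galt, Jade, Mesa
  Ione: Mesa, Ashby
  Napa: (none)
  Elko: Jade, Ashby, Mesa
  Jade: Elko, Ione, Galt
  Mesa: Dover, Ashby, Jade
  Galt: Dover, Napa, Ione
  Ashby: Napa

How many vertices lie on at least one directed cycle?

5

A vertex is on a directed cycle iff it belongs to a strongly connected component of size ≥ 2 (or has a self-loop).
The vertices on cycles are {Elko, Galt, Ione, Jade, Mesa} — 5 in total.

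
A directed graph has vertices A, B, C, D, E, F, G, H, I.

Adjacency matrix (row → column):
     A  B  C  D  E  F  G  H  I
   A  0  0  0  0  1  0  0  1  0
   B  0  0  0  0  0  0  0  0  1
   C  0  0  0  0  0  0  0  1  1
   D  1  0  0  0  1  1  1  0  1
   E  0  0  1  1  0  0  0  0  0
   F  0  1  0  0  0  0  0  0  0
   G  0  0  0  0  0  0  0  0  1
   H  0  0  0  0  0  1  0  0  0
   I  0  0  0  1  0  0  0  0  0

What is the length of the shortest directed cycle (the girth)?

2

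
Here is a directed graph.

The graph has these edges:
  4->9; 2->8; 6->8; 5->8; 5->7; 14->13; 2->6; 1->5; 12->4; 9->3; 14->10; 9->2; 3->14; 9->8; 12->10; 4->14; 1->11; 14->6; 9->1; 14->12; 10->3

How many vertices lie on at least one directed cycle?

6

A vertex is on a directed cycle iff it belongs to a strongly connected component of size ≥ 2 (or has a self-loop).
The vertices on cycles are {3, 4, 9, 10, 12, 14} — 6 in total.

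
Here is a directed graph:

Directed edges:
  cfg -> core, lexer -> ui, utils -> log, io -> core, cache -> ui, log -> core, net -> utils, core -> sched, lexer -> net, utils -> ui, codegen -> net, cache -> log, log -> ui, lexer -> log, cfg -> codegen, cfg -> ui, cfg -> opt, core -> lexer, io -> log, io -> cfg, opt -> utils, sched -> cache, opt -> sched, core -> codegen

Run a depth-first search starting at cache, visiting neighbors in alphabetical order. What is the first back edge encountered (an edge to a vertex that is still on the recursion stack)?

DFS from cache (visiting neighbors in alphabetical order); mark gray on enter, black on exit:
cache gray
  log gray
    core gray
      codegen gray
        net gray
          utils gray
            utils→log: log is gray → back edge
First back edge: utils → log.

utils->log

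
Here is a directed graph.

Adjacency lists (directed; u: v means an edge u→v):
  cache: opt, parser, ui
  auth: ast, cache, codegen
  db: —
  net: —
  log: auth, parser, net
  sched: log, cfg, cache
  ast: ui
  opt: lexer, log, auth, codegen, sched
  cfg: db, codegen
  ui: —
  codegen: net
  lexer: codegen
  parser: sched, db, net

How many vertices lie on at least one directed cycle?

6

A vertex is on a directed cycle iff it belongs to a strongly connected component of size ≥ 2 (or has a self-loop).
The vertices on cycles are {log, opt, auth, cache, sched, parser} — 6 in total.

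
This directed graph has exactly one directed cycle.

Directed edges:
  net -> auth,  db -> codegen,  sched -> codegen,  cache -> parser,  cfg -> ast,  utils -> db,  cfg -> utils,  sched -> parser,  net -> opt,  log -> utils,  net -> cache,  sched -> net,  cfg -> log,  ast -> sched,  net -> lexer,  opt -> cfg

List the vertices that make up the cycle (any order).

DFS with gray/black marking from cfg:
cfg gray
  ast gray
    sched gray
      net gray
        cache gray
          parser gray
          parser black
        cache black
        opt gray
          opt→cfg: cfg is gray → back edge
Back edge closes the cycle cfg → ast → sched → net → opt → cfg; its vertices are {ast, cfg, net, opt, sched}.

ast, cfg, net, opt, sched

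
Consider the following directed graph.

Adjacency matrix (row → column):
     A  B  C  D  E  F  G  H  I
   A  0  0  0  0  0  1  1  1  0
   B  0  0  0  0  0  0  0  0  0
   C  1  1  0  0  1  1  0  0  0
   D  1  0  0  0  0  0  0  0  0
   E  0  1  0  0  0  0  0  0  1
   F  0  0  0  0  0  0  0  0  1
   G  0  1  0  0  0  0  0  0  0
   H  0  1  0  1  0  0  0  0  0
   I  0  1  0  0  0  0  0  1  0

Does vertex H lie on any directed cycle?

H is on a cycle iff H can reach itself via ≥1 edge.
H → D → A → H — yes.

Yes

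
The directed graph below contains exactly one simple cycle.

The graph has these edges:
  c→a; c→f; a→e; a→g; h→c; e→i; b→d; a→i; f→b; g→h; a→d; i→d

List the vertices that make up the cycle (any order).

a, c, g, h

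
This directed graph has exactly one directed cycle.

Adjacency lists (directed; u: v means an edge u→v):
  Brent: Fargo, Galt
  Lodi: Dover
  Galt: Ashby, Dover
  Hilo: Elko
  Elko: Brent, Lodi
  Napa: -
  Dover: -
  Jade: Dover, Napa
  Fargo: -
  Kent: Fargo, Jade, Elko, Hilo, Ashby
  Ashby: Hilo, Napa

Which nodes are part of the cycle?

Elko, Galt, Hilo, Ashby, Brent

DFS with gray/black marking from Hilo:
Hilo gray
  Elko gray
    Brent gray
      Fargo gray
      Fargo black
      Galt gray
        Ashby gray
          Ashby→Hilo: Hilo is gray → back edge
Back edge closes the cycle Hilo → Elko → Brent → Galt → Ashby → Hilo; its vertices are {Elko, Galt, Hilo, Ashby, Brent}.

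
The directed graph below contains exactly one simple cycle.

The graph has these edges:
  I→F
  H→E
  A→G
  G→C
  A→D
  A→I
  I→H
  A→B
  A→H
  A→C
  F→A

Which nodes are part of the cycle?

A, F, I

DFS with gray/black marking from A:
A gray
  I gray
    F gray
      F→A: A is gray → back edge
Back edge closes the cycle A → I → F → A; its vertices are {A, F, I}.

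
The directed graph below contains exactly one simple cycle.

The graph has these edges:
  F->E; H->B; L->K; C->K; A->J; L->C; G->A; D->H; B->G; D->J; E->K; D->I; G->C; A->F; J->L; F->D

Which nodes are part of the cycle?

DFS with gray/black marking from G:
G gray
  A gray
    F gray
      D gray
        H gray
          B gray
            B→G: G is gray → back edge
Back edge closes the cycle G → A → F → D → H → B → G; its vertices are {A, B, D, F, G, H}.

A, B, D, F, G, H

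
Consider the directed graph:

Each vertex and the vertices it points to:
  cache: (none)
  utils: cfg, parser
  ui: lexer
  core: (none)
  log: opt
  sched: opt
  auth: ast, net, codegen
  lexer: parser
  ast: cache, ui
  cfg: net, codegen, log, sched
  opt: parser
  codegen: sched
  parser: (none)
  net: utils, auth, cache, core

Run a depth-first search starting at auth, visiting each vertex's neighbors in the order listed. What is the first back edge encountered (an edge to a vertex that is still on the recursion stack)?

cfg->net

DFS from auth (visiting each vertex's neighbors in the order listed); mark gray on enter, black on exit:
auth gray
  ast gray
    cache gray
    cache black
    ui gray
      lexer gray
        parser gray
        parser black
      lexer black
    ui black
  ast black
  net gray
    utils gray
      cfg gray
        cfg→net: net is gray → back edge
First back edge: cfg → net.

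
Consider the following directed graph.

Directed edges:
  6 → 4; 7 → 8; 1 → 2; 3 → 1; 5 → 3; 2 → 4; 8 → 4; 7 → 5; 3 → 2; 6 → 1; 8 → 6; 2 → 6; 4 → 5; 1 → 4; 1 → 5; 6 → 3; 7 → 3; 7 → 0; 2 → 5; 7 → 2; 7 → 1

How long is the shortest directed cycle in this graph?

3

For each vertex v, BFS finds the shortest path from v back to v.
The shortest such closed walk is 3 → 1 → 5 → 3, length 3.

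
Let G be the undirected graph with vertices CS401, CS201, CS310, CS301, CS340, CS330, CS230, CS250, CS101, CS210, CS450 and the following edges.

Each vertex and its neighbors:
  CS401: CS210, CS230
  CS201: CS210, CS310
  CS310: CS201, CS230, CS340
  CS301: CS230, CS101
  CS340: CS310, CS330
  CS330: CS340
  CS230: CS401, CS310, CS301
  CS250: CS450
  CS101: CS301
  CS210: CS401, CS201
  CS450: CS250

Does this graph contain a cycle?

Yes

DFS, tracking each vertex's parent; an edge to a visited non-parent vertex closes a cycle.
Start from CS230:
visit CS230 (parent –)
  visit CS401 (parent CS230)
    visit CS210 (parent CS401)
      CS210–CS401: parent, skip
      visit CS201 (parent CS210)
        CS201–CS210: parent, skip
        visit CS310 (parent CS201)
          CS310–CS201: parent, skip
          CS310–CS230: CS230 visited and ≠ parent → cycle
Cycle: CS230 – CS401 – CS210 – CS201 – CS310 – CS230.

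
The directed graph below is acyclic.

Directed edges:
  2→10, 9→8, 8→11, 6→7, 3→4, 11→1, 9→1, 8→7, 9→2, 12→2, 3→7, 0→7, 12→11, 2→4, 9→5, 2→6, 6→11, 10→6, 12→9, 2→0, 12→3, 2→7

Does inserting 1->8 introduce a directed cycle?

Yes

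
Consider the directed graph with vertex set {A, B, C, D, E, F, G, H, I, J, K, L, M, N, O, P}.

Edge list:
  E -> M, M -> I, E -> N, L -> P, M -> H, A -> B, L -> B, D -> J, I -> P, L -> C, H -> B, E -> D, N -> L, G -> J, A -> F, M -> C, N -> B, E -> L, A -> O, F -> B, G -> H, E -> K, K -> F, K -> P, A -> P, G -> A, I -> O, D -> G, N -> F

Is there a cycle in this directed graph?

No

DFS with white/gray/black marking, starting from A:
A gray
  P gray
  P black
  B gray
  B black
  O gray
  O black
  F gray
    F→B: B black — skip
  F black
A black
C gray
C black
D gray
  G gray
    H gray
      H→B: B black — skip
    H black
    G→A: A black — skip
    J gray
    J black
  G black
  D→J: J black — skip
D black
E gray
  K gray
    K→P: P black — skip
    K→F: F black — skip
  K black
  E→D: D black — skip
  M gray
    I gray
      I→P: P black — skip
      I→O: O black — skip
    I black
    M→H: H black — skip
    M→C: C black — skip
  M black
  L gray
    L→B: B black — skip
    L→P: P black — skip
    L→C: C black — skip
  L black
  N gray
    N→F: F black — skip
    N→B: B black — skip
    N→L: L black — skip
  N black
E black
Every edge goes to a white or black vertex — no back edge, so the graph is acyclic.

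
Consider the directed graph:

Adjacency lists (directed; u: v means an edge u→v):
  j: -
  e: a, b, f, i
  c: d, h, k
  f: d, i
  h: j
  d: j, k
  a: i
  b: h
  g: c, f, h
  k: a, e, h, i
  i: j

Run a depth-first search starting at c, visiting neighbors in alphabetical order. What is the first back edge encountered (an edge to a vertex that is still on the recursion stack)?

f→d

DFS from c (visiting neighbors in alphabetical order); mark gray on enter, black on exit:
c gray
  d gray
    j gray
    j black
    k gray
      a gray
        i gray
          i→j: j black — skip
        i black
      a black
      e gray
        e→a: a black — skip
        b gray
          h gray
            h→j: j black — skip
          h black
        b black
        f gray
          f→d: d is gray → back edge
First back edge: f → d.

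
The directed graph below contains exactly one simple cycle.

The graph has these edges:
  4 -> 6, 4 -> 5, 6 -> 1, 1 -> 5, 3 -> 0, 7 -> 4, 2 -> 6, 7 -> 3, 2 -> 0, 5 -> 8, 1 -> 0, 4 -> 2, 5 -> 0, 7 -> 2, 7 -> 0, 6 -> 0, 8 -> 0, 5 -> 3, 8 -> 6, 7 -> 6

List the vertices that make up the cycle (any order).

DFS with gray/black marking from 5:
5 gray
  8 gray
    0 gray
    0 black
    6 gray
      1 gray
        1→0: 0 black — skip
        1→5: 5 is gray → back edge
Back edge closes the cycle 5 → 8 → 6 → 1 → 5; its vertices are {1, 5, 6, 8}.

1, 5, 6, 8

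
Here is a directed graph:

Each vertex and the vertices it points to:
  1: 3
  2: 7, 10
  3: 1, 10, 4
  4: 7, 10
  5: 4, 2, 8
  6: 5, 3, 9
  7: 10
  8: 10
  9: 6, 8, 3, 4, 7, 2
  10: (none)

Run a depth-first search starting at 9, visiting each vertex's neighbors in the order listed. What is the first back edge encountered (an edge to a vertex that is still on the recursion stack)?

1->3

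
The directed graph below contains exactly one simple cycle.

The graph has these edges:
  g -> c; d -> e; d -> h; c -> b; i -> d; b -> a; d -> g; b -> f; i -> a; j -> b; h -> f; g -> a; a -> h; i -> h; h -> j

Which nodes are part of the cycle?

a, b, h, j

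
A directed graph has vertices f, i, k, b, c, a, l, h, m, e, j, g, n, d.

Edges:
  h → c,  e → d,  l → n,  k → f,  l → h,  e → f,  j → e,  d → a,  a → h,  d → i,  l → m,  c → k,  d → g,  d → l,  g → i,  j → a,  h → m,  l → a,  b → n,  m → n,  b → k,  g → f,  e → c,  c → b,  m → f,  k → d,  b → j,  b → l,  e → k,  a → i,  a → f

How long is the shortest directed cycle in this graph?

For each vertex v, BFS finds the shortest path from v back to v.
The shortest such closed walk is b → l → h → c → b, length 4.

4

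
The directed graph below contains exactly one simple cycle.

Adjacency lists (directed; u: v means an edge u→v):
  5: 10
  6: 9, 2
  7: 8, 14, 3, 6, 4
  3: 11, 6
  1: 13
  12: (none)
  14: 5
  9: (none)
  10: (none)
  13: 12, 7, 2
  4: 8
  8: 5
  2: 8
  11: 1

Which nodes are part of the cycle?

1, 3, 7, 11, 13

DFS with gray/black marking from 13:
13 gray
  12 gray
  12 black
  7 gray
    8 gray
      5 gray
        10 gray
        10 black
      5 black
    8 black
    14 gray
      14→5: 5 black — skip
    14 black
    3 gray
      11 gray
        1 gray
          1→13: 13 is gray → back edge
Back edge closes the cycle 13 → 7 → 3 → 11 → 1 → 13; its vertices are {1, 3, 7, 11, 13}.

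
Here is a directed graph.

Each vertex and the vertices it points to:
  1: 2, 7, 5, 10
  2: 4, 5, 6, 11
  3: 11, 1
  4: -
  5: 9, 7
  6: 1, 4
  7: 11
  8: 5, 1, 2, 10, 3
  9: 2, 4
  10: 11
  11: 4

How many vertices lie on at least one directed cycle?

5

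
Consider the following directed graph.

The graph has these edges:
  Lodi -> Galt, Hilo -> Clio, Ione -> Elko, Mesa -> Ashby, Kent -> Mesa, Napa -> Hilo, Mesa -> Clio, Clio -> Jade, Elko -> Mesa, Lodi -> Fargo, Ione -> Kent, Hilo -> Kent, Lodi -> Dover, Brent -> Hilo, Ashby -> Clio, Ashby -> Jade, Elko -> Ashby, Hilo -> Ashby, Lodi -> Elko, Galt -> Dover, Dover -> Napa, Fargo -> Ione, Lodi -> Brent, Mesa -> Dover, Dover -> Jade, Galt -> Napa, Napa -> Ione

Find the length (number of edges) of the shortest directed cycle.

5

For each vertex v, BFS finds the shortest path from v back to v.
The shortest such closed walk is Napa → Hilo → Kent → Mesa → Dover → Napa, length 5.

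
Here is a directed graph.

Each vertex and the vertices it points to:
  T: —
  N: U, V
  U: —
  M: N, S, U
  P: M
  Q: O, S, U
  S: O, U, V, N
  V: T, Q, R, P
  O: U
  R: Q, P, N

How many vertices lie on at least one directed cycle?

7

A vertex is on a directed cycle iff it belongs to a strongly connected component of size ≥ 2 (or has a self-loop).
The vertices on cycles are {M, N, P, Q, R, S, V} — 7 in total.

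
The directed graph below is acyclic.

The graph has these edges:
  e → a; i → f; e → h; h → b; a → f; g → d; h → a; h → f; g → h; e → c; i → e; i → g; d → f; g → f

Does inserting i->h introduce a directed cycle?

No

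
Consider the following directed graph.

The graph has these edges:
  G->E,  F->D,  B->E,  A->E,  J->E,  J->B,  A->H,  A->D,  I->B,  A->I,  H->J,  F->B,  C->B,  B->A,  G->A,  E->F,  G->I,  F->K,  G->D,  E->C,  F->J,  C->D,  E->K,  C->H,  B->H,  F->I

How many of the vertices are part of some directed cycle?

A vertex is on a directed cycle iff it belongs to a strongly connected component of size ≥ 2 (or has a self-loop).
The vertices on cycles are {A, B, C, E, F, H, I, J} — 8 in total.

8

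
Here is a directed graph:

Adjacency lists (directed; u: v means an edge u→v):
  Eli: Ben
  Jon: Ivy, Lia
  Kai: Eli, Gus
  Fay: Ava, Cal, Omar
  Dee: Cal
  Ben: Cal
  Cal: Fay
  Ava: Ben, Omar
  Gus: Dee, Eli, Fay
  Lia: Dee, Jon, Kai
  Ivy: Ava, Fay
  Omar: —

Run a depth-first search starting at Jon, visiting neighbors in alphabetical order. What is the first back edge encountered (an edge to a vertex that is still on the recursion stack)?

Fay->Ava

DFS from Jon (visiting neighbors in alphabetical order); mark gray on enter, black on exit:
Jon gray
  Ivy gray
    Ava gray
      Ben gray
        Cal gray
          Fay gray
            Fay→Ava: Ava is gray → back edge
First back edge: Fay → Ava.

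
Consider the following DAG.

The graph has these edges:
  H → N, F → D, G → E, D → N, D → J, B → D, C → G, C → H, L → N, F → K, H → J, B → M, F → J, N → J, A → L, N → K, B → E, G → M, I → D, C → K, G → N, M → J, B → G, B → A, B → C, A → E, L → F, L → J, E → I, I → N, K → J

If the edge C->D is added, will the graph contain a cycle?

No

Adding C→D creates a cycle iff D can already reach C.
Explore from D: no path reaches C. The graph stays acyclic.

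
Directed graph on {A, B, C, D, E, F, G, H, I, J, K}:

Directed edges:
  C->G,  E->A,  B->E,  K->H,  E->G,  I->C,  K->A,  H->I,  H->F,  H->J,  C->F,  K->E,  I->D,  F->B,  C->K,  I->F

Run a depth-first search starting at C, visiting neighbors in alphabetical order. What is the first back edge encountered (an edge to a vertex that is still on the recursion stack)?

I->C

DFS from C (visiting neighbors in alphabetical order); mark gray on enter, black on exit:
C gray
  F gray
    B gray
      E gray
        A gray
        A black
        G gray
        G black
      E black
    B black
  F black
  C→G: G black — skip
  K gray
    K→A: A black — skip
    K→E: E black — skip
    H gray
      H→F: F black — skip
      I gray
        I→C: C is gray → back edge
First back edge: I → C.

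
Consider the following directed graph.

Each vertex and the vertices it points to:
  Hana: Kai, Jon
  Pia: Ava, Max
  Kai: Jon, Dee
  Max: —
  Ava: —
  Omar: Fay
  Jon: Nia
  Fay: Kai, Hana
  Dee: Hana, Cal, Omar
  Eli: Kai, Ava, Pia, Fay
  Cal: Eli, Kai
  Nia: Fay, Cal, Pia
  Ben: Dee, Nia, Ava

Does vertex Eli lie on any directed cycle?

Yes

Eli is on a cycle iff Eli can reach itself via ≥1 edge.
Eli → Kai → Dee → Cal → Eli — yes.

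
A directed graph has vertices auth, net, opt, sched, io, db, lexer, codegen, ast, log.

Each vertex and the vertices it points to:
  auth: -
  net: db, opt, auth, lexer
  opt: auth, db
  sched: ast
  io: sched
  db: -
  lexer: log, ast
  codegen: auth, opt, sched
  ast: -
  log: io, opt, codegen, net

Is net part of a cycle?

net is on a cycle iff net can reach itself via ≥1 edge.
net → lexer → log → net — yes.

Yes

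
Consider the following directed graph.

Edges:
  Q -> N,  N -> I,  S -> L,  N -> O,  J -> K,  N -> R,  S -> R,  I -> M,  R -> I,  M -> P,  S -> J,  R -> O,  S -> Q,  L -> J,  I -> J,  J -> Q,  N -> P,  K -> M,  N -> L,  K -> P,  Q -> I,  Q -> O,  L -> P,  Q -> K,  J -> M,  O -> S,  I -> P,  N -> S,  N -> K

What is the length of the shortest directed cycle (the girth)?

For each vertex v, BFS finds the shortest path from v back to v.
The shortest such closed walk is N → S → Q → N, length 3.

3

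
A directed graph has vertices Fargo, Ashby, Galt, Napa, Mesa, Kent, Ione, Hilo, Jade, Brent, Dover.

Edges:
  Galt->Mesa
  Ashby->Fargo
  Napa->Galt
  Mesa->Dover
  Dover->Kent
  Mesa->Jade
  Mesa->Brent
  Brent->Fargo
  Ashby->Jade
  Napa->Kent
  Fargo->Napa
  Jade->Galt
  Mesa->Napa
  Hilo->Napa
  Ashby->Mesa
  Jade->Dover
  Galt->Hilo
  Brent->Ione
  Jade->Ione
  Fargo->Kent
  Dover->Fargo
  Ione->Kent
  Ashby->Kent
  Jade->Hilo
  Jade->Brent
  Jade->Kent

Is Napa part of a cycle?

Yes

Napa is on a cycle iff Napa can reach itself via ≥1 edge.
Napa → Galt → Mesa → Napa — yes.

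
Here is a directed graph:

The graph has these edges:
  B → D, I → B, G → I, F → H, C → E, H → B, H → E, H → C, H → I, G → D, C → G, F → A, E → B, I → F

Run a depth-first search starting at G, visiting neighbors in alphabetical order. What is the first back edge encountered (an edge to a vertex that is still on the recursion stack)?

C->G

DFS from G (visiting neighbors in alphabetical order); mark gray on enter, black on exit:
G gray
  D gray
  D black
  I gray
    B gray
      B→D: D black — skip
    B black
    F gray
      A gray
      A black
      H gray
        H→B: B black — skip
        C gray
          E gray
            E→B: B black — skip
          E black
          C→G: G is gray → back edge
First back edge: C → G.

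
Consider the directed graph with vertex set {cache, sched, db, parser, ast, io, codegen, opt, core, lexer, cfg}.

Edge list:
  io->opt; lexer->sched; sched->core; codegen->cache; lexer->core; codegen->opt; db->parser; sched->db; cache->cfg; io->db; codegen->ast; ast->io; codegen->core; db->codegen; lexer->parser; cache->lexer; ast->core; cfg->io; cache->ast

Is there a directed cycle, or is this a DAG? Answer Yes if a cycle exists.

Yes

DFS with white/gray/black marking, starting from lexer:
lexer gray
  parser gray
  parser black
  sched gray
    db gray
      codegen gray
        opt gray
        opt black
        core gray
        core black
        ast gray
          io gray
            io→opt: opt black — skip
            io→db: db is gray → back edge
Back edge found, so a cycle exists: db → codegen → ast → io → db.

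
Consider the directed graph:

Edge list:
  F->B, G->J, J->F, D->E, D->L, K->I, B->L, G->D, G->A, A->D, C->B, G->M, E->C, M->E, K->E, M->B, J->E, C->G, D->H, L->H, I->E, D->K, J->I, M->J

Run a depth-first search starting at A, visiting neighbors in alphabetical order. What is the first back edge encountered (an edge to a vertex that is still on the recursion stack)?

G→A

DFS from A (visiting neighbors in alphabetical order); mark gray on enter, black on exit:
A gray
  D gray
    E gray
      C gray
        B gray
          L gray
            H gray
            H black
          L black
        B black
        G gray
          G→A: A is gray → back edge
First back edge: G → A.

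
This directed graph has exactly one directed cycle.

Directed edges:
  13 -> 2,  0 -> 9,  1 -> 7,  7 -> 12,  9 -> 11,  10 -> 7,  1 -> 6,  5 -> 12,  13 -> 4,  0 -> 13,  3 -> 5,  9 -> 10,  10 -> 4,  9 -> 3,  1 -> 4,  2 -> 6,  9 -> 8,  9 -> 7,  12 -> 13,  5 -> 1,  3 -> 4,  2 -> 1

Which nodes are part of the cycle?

DFS with gray/black marking from 13:
13 gray
  4 gray
  4 black
  2 gray
    1 gray
      6 gray
      6 black
      7 gray
        12 gray
          12→13: 13 is gray → back edge
Back edge closes the cycle 13 → 2 → 1 → 7 → 12 → 13; its vertices are {1, 2, 7, 12, 13}.

1, 2, 7, 12, 13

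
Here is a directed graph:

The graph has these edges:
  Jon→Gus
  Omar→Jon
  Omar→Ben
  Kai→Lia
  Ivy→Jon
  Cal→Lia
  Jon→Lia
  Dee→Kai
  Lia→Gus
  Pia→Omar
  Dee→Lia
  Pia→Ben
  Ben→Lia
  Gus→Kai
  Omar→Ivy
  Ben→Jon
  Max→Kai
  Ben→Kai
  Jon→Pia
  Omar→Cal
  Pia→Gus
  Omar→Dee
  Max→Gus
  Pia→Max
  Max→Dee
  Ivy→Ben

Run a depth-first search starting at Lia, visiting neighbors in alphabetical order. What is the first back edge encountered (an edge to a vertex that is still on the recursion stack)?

Kai→Lia

DFS from Lia (visiting neighbors in alphabetical order); mark gray on enter, black on exit:
Lia gray
  Gus gray
    Kai gray
      Kai→Lia: Lia is gray → back edge
First back edge: Kai → Lia.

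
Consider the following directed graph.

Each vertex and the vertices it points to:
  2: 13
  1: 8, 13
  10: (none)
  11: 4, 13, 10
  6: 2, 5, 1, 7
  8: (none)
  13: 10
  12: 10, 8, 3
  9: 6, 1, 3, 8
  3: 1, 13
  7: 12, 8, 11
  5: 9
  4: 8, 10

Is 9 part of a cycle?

Yes

9 is on a cycle iff 9 can reach itself via ≥1 edge.
9 → 6 → 5 → 9 — yes.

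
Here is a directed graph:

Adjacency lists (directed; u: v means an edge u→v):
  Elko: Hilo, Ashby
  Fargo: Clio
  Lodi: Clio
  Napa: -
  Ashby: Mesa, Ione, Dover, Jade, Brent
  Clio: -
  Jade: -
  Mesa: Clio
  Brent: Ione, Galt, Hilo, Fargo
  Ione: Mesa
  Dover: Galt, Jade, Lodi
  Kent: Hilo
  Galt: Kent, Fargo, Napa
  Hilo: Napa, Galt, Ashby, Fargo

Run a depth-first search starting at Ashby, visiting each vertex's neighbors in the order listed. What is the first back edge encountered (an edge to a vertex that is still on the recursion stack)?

DFS from Ashby (visiting each vertex's neighbors in the order listed); mark gray on enter, black on exit:
Ashby gray
  Mesa gray
    Clio gray
    Clio black
  Mesa black
  Ione gray
    Ione→Mesa: Mesa black — skip
  Ione black
  Dover gray
    Galt gray
      Kent gray
        Hilo gray
          Napa gray
          Napa black
          Hilo→Galt: Galt is gray → back edge
First back edge: Hilo → Galt.

Hilo->Galt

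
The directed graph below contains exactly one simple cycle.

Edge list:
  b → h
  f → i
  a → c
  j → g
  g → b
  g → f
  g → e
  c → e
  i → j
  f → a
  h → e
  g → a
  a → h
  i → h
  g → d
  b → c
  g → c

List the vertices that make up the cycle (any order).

f, g, i, j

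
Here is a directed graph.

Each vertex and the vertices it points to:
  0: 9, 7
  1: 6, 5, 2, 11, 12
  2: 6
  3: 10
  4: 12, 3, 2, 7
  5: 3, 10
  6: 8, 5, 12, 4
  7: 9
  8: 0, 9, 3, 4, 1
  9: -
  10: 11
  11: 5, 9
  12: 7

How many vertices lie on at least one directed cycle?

A vertex is on a directed cycle iff it belongs to a strongly connected component of size ≥ 2 (or has a self-loop).
The vertices on cycles are {1, 2, 3, 4, 5, 6, 8, 10, 11} — 9 in total.

9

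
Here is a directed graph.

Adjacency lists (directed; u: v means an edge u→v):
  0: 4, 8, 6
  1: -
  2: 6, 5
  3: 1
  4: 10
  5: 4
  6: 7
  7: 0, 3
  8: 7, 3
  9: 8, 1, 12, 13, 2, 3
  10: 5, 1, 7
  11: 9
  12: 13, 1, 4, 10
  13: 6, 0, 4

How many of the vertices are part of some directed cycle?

7

A vertex is on a directed cycle iff it belongs to a strongly connected component of size ≥ 2 (or has a self-loop).
The vertices on cycles are {0, 4, 5, 6, 7, 8, 10} — 7 in total.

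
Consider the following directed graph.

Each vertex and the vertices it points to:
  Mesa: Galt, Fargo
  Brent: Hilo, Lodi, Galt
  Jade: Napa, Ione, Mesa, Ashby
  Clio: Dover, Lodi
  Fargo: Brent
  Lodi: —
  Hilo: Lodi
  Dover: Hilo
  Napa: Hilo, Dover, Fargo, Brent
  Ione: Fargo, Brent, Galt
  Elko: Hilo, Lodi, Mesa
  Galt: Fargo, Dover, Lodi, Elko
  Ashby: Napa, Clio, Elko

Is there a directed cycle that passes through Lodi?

No

Lodi lies on a cycle iff there is a path from Lodi back to itself.
Exploring from Lodi, it never reaches itself; equivalently, its strongly connected component is a singleton.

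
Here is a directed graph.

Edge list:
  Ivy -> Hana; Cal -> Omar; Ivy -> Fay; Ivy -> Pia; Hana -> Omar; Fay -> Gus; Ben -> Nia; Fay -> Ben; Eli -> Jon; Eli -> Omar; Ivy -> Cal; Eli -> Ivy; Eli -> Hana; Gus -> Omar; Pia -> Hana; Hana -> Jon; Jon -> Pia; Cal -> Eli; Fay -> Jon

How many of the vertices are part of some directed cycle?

6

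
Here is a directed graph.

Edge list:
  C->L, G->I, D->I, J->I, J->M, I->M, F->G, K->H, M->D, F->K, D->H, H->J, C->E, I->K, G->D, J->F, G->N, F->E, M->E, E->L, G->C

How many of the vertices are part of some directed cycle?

8

A vertex is on a directed cycle iff it belongs to a strongly connected component of size ≥ 2 (or has a self-loop).
The vertices on cycles are {D, F, G, H, I, J, K, M} — 8 in total.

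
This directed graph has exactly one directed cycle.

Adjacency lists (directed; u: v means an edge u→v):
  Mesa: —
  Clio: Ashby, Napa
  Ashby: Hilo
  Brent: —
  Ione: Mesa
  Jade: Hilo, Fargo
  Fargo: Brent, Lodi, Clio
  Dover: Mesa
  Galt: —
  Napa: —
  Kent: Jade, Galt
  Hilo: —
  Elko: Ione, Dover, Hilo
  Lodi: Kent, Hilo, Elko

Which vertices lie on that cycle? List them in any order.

Jade, Kent, Lodi, Fargo

DFS with gray/black marking from Fargo:
Fargo gray
  Brent gray
  Brent black
  Lodi gray
    Kent gray
      Jade gray
        Hilo gray
        Hilo black
        Jade→Fargo: Fargo is gray → back edge
Back edge closes the cycle Fargo → Lodi → Kent → Jade → Fargo; its vertices are {Jade, Kent, Lodi, Fargo}.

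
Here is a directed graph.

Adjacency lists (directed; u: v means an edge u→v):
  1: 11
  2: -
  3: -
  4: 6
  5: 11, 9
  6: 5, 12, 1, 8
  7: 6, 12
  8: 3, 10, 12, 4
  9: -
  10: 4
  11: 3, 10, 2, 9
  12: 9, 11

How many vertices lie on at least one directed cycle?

A vertex is on a directed cycle iff it belongs to a strongly connected component of size ≥ 2 (or has a self-loop).
The vertices on cycles are {1, 4, 5, 6, 8, 10, 11, 12} — 8 in total.

8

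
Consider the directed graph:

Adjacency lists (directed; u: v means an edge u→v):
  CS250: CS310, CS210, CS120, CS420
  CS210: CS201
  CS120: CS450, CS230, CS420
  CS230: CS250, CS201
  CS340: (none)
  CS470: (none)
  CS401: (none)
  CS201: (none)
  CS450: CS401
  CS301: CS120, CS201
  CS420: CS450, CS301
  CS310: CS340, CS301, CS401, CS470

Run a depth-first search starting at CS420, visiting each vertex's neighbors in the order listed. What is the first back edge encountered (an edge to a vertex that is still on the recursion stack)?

DFS from CS420 (visiting each vertex's neighbors in the order listed); mark gray on enter, black on exit:
CS420 gray
  CS450 gray
    CS401 gray
    CS401 black
  CS450 black
  CS301 gray
    CS120 gray
      CS120→CS450: CS450 black — skip
      CS230 gray
        CS250 gray
          CS310 gray
            CS340 gray
            CS340 black
            CS310→CS301: CS301 is gray → back edge
First back edge: CS310 → CS301.

CS310->CS301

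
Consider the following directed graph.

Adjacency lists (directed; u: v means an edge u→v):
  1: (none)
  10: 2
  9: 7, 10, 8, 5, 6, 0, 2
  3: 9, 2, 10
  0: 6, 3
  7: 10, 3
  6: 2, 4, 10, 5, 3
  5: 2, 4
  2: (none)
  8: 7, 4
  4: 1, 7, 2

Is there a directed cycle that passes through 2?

2 lies on a cycle iff there is a path from 2 back to itself.
Exploring from 2, it never reaches itself; equivalently, its strongly connected component is a singleton.

No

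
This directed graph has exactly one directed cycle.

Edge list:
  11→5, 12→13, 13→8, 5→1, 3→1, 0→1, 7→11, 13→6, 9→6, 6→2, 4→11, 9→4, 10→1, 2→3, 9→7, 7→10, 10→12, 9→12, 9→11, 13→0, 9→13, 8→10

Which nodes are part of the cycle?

DFS with gray/black marking from 13:
13 gray
  0 gray
    1 gray
    1 black
  0 black
  6 gray
    2 gray
      3 gray
        3→1: 1 black — skip
      3 black
    2 black
  6 black
  8 gray
    10 gray
      10→1: 1 black — skip
      12 gray
        12→13: 13 is gray → back edge
Back edge closes the cycle 13 → 8 → 10 → 12 → 13; its vertices are {8, 10, 12, 13}.

8, 10, 12, 13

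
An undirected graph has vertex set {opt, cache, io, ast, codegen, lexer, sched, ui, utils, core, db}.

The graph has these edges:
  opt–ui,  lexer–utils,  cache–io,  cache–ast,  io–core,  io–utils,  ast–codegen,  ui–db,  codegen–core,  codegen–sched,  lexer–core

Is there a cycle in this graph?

DFS, tracking each vertex's parent; an edge to a visited non-parent vertex closes a cycle.
Start from cache:
visit cache (parent –)
  visit ast (parent cache)
    ast–cache: parent, skip
    visit codegen (parent ast)
      codegen–ast: parent, skip
      visit core (parent codegen)
        core–codegen: parent, skip
        visit lexer (parent core)
          visit utils (parent lexer)
            utils–lexer: parent, skip
            visit io (parent utils)
              io–cache: cache visited and ≠ parent → cycle
Cycle: cache – ast – codegen – core – lexer – utils – io – cache.

Yes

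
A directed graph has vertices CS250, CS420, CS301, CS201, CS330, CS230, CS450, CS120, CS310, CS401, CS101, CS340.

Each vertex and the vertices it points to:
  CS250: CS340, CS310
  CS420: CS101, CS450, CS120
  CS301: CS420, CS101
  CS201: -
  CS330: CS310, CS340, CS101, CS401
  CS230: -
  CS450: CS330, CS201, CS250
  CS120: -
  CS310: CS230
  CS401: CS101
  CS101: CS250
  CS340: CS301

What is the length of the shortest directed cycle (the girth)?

For each vertex v, BFS finds the shortest path from v back to v.
The shortest such closed walk is CS250 → CS340 → CS301 → CS101 → CS250, length 4.

4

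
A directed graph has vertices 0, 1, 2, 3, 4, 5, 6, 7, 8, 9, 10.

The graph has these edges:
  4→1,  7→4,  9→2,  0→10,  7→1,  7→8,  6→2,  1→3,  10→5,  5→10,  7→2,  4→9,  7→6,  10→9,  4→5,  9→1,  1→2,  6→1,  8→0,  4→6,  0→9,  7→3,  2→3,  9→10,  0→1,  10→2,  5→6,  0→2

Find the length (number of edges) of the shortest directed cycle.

2

For each vertex v, BFS finds the shortest path from v back to v.
The shortest such closed walk is 10 → 9 → 10, length 2.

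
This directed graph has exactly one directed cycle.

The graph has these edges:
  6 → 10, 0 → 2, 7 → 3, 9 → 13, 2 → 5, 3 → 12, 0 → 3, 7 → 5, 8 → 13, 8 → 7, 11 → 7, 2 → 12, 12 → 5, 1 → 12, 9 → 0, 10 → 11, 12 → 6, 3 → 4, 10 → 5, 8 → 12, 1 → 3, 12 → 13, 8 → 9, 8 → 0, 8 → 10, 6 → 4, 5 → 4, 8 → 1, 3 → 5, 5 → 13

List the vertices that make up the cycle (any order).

DFS with gray/black marking from 10:
10 gray
  5 gray
    4 gray
    4 black
    13 gray
    13 black
  5 black
  11 gray
    7 gray
      3 gray
        12 gray
          12→13: 13 black — skip
          6 gray
            6→10: 10 is gray → back edge
Back edge closes the cycle 10 → 11 → 7 → 3 → 12 → 6 → 10; its vertices are {3, 6, 7, 10, 11, 12}.

3, 6, 7, 10, 11, 12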